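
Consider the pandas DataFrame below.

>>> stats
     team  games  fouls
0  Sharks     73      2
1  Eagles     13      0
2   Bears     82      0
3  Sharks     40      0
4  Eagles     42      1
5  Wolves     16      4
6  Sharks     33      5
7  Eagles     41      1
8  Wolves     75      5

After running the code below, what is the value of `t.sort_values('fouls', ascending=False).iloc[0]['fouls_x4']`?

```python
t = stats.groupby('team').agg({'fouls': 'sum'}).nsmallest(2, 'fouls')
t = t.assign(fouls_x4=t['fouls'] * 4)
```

group by team, sum of fouls:
        fouls
team         
Bears       0
Eagles      2
Sharks      7
Wolves      9
take 2 rows with smallest fouls:
        fouls
team         
Bears       0
Eagles      2
add column fouls_x4 = t['fouls'] * 4:
        fouls  fouls_x4
team                   
Bears       0         0
Eagles      2         8
sort by fouls descending:
        fouls  fouls_x4
team                   
Eagles      2         8
Bears       0         0
Then the value at position 0, column 'fouls_x4': 8

8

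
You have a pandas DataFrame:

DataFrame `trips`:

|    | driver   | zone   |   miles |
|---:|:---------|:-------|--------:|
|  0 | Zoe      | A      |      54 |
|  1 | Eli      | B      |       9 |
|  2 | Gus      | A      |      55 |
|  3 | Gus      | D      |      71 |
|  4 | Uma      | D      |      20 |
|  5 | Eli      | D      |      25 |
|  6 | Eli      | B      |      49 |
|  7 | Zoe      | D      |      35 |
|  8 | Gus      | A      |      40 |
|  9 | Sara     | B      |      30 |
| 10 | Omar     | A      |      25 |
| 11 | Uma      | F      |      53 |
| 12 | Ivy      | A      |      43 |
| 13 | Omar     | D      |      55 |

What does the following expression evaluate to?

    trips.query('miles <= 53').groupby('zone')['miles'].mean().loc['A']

filter rows where miles <= 53:
   driver zone  miles
1     Eli    B      9
4     Uma    D     20
5     Eli    D     25
6     Eli    B     49
7     Zoe    D     35
8     Gus    A     40
9    Sara    B     30
10   Omar    A     25
11    Uma    F     53
12    Ivy    A     43
group by zone, mean of miles:
zone
A    36.000000
B    29.333333
D    26.666667
F    53.000000
Name: miles, dtype: float64
Then the value at index 'A': 36.0

36.0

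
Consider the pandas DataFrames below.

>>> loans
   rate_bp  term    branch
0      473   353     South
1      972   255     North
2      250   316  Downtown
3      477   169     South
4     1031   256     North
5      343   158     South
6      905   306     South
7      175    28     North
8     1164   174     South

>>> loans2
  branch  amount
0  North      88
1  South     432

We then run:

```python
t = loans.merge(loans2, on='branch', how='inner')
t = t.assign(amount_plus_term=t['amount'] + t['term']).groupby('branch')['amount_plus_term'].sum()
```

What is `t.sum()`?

4123

merge on 'branch' (how='inner') → 8 rows:
   rate_bp  term branch  amount
0      473   353  South     432
1      972   255  North      88
2      477   169  South     432
3     1031   256  North      88
4      343   158  South     432
5      905   306  South     432
6      175    28  North      88
7     1164   174  South     432
add column amount_plus_term = t['amount'] + t['term']:
   rate_bp  term branch  amount  amount_plus_term
0      473   353  South     432               785
1      972   255  North      88               343
2      477   169  South     432               601
3     1031   256  North      88               344
4      343   158  South     432               590
5      905   306  South     432               738
6      175    28  North      88               116
7     1164   174  South     432               606
group by branch, sum of amount_plus_term:
branch
North     803
South    3320
Name: amount_plus_term, dtype: int64
Finally, sum of the resulting series = 4123.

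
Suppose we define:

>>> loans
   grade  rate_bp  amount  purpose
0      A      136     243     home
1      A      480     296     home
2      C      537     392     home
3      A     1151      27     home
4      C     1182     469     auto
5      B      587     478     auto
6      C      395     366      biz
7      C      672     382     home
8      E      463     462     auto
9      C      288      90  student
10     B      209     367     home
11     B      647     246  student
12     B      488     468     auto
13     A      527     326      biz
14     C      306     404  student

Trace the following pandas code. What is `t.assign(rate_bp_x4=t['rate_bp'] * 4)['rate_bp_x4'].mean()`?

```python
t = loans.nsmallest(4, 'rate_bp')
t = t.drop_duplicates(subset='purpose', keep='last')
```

take 4 rows with smallest rate_bp:
   grade  rate_bp  amount  purpose
0      A      136     243     home
10     B      209     367     home
9      C      288      90  student
14     C      306     404  student
drop duplicate purpose (keep=last):
   grade  rate_bp  amount  purpose
10     B      209     367     home
14     C      306     404  student
add column rate_bp_x4 = t['rate_bp'] * 4:
   grade  rate_bp  amount  purpose  rate_bp_x4
10     B      209     367     home         836
14     C      306     404  student        1224

1030.0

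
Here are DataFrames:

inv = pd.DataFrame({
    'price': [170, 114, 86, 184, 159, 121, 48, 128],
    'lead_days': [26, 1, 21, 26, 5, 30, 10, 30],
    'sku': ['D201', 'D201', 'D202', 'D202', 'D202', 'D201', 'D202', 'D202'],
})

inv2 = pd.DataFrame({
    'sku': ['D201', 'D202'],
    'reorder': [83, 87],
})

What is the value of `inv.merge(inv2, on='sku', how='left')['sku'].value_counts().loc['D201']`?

3

merge on 'sku' (how='left') → 8 rows:
   price  lead_days   sku  reorder
0    170         26  D201       83
1    114          1  D201       83
2     86         21  D202       87
3    184         26  D202       87
4    159          5  D202       87
5    121         30  D201       83
6     48         10  D202       87
7    128         30  D202       87
value_counts of sku:
sku
D202    5
D201    3
Name: count, dtype: int64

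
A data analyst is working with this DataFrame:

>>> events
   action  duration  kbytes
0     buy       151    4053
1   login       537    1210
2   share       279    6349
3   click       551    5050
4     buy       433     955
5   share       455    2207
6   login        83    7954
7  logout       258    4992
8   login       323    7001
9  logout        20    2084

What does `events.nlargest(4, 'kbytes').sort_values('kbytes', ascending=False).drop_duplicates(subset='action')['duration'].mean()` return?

take 4 rows with largest kbytes:
  action  duration  kbytes
6  login        83    7954
8  login       323    7001
2  share       279    6349
3  click       551    5050
sort by kbytes descending:
  action  duration  kbytes
6  login        83    7954
8  login       323    7001
2  share       279    6349
3  click       551    5050
drop duplicate action (keep=first):
  action  duration  kbytes
6  login        83    7954
2  share       279    6349
3  click       551    5050
Hence 304.333333333.

304.333333333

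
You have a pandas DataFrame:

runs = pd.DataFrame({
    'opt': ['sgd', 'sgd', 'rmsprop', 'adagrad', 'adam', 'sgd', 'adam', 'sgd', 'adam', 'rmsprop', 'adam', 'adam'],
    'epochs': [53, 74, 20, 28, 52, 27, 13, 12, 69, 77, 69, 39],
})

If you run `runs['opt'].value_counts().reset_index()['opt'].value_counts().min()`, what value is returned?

value_counts of opt:
opt
adam       5
sgd        4
rmsprop    2
adagrad    1
Name: count, dtype: int64
reset_index():
       opt  count
0     adam      5
1      sgd      4
2  rmsprop      2
3  adagrad      1
value_counts of opt:
opt
adam       1
sgd        1
rmsprop    1
adagrad    1
Name: count, dtype: int64
The min of the resulting series is 1.

1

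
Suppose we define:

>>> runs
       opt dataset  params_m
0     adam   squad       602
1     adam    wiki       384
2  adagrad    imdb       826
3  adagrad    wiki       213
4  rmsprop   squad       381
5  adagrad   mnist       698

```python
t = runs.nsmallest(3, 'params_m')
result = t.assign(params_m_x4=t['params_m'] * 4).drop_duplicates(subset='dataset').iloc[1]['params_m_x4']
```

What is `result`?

take 3 rows with smallest params_m:
       opt dataset  params_m
3  adagrad    wiki       213
4  rmsprop   squad       381
1     adam    wiki       384
add column params_m_x4 = t['params_m'] * 4:
       opt dataset  params_m  params_m_x4
3  adagrad    wiki       213          852
4  rmsprop   squad       381         1524
1     adam    wiki       384         1536
drop duplicate dataset (keep=first):
       opt dataset  params_m  params_m_x4
3  adagrad    wiki       213          852
4  rmsprop   squad       381         1524

1524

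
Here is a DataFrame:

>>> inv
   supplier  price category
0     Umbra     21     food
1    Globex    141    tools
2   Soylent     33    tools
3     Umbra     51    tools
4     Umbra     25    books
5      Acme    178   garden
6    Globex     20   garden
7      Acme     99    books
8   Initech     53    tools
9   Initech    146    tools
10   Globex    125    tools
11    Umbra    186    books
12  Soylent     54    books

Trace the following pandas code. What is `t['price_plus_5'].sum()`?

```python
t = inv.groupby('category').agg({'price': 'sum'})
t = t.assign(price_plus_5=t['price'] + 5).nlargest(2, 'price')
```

group by category, sum of price:
          price
category       
books       364
food         21
garden      198
tools       549
add column price_plus_5 = t['price'] + 5:
          price  price_plus_5
category                     
books       364           369
food         21            26
garden      198           203
tools       549           554
take 2 rows with largest price:
          price  price_plus_5
category                     
tools       549           554
books       364           369

923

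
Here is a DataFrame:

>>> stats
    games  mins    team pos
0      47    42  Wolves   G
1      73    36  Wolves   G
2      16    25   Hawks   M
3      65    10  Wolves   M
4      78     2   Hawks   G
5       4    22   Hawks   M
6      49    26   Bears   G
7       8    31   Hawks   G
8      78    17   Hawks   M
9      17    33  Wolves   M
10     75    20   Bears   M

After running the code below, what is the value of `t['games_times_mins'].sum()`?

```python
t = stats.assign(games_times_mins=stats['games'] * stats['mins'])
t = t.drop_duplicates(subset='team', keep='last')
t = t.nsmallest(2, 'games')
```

2061

add column games_times_mins = stats['games'] * stats['mins']:
    games  mins    team pos  games_times_mins
0      47    42  Wolves   G              1974
1      73    36  Wolves   G              2628
2      16    25   Hawks   M               400
3      65    10  Wolves   M               650
4      78     2   Hawks   G               156
5       4    22   Hawks   M                88
6      49    26   Bears   G              1274
7       8    31   Hawks   G               248
8      78    17   Hawks   M              1326
9      17    33  Wolves   M               561
10     75    20   Bears   M              1500
drop duplicate team (keep=last):
    games  mins    team pos  games_times_mins
8      78    17   Hawks   M              1326
9      17    33  Wolves   M               561
10     75    20   Bears   M              1500
take 2 rows with smallest games:
    games  mins    team pos  games_times_mins
9      17    33  Wolves   M               561
10     75    20   Bears   M              1500
Hence 2061.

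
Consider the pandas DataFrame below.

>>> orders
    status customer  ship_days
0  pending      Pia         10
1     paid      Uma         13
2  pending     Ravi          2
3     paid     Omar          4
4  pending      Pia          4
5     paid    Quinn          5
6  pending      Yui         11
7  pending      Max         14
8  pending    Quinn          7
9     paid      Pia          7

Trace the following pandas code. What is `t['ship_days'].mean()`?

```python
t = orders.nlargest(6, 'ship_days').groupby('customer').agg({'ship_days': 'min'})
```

take 6 rows with largest ship_days:
    status customer  ship_days
7  pending      Max         14
1     paid      Uma         13
6  pending      Yui         11
0  pending      Pia         10
8  pending    Quinn          7
9     paid      Pia          7
group by customer, min of ship_days:
          ship_days
customer           
Max              14
Pia               7
Quinn             7
Uma              13
Yui              11
mean of column 'ship_days' → 10.4

10.4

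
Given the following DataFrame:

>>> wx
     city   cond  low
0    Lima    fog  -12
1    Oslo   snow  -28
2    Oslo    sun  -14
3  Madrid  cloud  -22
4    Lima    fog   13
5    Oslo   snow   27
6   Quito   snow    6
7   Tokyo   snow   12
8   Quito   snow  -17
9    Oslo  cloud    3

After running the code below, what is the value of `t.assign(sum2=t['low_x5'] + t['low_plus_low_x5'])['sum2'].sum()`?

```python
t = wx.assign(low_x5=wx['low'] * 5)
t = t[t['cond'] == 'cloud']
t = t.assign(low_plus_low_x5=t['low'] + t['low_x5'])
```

add column low_x5 = wx['low'] * 5:
     city   cond  low  low_x5
0    Lima    fog  -12     -60
1    Oslo   snow  -28    -140
2    Oslo    sun  -14     -70
3  Madrid  cloud  -22    -110
4    Lima    fog   13      65
5    Oslo   snow   27     135
6   Quito   snow    6      30
7   Tokyo   snow   12      60
8   Quito   snow  -17     -85
9    Oslo  cloud    3      15
filter rows where cond == 'cloud':
     city   cond  low  low_x5
3  Madrid  cloud  -22    -110
9    Oslo  cloud    3      15
add column low_plus_low_x5 = t['low'] + t['low_x5']:
     city   cond  low  low_x5  low_plus_low_x5
3  Madrid  cloud  -22    -110             -132
9    Oslo  cloud    3      15               18
add column sum2 = t['low_x5'] + t['low_plus_low_x5']:
     city   cond  low  low_x5  low_plus_low_x5  sum2
3  Madrid  cloud  -22    -110             -132  -242
9    Oslo  cloud    3      15               18    33
Reading off the sum of column 'sum2', we get -209.

-209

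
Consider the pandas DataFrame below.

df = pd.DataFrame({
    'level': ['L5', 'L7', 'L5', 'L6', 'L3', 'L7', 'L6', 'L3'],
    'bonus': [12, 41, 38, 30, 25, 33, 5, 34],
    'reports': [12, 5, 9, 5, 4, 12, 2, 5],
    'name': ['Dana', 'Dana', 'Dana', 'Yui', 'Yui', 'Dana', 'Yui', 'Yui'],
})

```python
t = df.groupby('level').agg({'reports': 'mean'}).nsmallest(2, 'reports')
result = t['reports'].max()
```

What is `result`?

4.5

group by level, mean of reports:
       reports
level         
L3         4.5
L5        10.5
L6         3.5
L7         8.5
take 2 rows with smallest reports:
       reports
level         
L6         3.5
L3         4.5
Finally, max of column 'reports' = 4.5.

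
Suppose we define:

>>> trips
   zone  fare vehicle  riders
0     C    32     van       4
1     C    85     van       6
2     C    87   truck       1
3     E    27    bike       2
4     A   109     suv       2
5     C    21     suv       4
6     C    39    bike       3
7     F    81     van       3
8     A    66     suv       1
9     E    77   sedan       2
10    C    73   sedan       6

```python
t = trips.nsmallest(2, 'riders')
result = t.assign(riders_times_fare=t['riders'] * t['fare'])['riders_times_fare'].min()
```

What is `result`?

66

take 2 rows with smallest riders:
  zone  fare vehicle  riders
2    C    87   truck       1
8    A    66     suv       1
add column riders_times_fare = t['riders'] * t['fare']:
  zone  fare vehicle  riders  riders_times_fare
2    C    87   truck       1                 87
8    A    66     suv       1                 66
Taking the min of column 'riders_times_fare' gives 66.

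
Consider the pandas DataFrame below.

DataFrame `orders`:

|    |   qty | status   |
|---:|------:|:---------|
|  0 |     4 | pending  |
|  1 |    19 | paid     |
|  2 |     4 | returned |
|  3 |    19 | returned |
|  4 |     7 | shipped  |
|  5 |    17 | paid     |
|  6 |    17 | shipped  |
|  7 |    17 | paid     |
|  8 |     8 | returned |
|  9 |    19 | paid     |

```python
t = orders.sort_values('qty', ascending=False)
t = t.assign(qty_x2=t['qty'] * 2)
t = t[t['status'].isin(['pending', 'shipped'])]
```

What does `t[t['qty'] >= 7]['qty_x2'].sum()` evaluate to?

48

sort by qty descending:
   qty    status
1   19      paid
3   19  returned
9   19      paid
5   17      paid
6   17   shipped
7   17      paid
8    8  returned
4    7   shipped
0    4   pending
2    4  returned
add column qty_x2 = t['qty'] * 2:
   qty    status  qty_x2
1   19      paid      38
3   19  returned      38
9   19      paid      38
5   17      paid      34
6   17   shipped      34
7   17      paid      34
8    8  returned      16
4    7   shipped      14
0    4   pending       8
2    4  returned       8
filter rows where status in ['pending', 'shipped']:
   qty   status  qty_x2
6   17  shipped      34
4    7  shipped      14
0    4  pending       8
filter rows where qty >= 7:
   qty   status  qty_x2
6   17  shipped      34
4    7  shipped      14
Taking the sum of column 'qty_x2' gives 48.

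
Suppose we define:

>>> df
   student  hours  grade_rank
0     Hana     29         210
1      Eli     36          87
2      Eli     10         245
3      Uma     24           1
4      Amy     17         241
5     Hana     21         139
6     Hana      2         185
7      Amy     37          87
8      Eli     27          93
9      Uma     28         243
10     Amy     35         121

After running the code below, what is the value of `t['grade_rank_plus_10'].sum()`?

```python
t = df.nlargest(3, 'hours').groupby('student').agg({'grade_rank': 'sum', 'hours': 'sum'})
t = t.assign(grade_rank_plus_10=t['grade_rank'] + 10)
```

315

take 3 rows with largest hours:
   student  hours  grade_rank
7      Amy     37          87
1      Eli     36          87
10     Amy     35         121
group by student: sum(grade_rank), sum(hours):
         grade_rank  hours
student                   
Amy             208     72
Eli              87     36
add column grade_rank_plus_10 = t['grade_rank'] + 10:
         grade_rank  hours  grade_rank_plus_10
student                                       
Amy             208     72                 218
Eli              87     36                  97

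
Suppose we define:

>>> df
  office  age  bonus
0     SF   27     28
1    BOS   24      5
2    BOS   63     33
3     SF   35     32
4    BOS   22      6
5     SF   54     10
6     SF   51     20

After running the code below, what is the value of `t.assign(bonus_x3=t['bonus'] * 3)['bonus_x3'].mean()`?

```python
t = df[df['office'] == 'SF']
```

filter rows where office == 'SF':
  office  age  bonus
0     SF   27     28
3     SF   35     32
5     SF   54     10
6     SF   51     20
add column bonus_x3 = t['bonus'] * 3:
  office  age  bonus  bonus_x3
0     SF   27     28        84
3     SF   35     32        96
5     SF   54     10        30
6     SF   51     20        60
mean of column 'bonus_x3' → 67.5

67.5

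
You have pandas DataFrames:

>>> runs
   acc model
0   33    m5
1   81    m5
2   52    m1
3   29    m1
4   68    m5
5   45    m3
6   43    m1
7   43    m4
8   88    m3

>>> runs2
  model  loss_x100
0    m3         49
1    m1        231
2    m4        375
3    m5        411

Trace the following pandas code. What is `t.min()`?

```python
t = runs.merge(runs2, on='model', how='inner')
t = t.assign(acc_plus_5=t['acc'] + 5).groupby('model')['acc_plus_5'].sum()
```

merge on 'model' (how='inner') → 9 rows:
   acc model  loss_x100
0   33    m5        411
1   81    m5        411
2   52    m1        231
3   29    m1        231
4   68    m5        411
5   45    m3         49
6   43    m1        231
7   43    m4        375
8   88    m3         49
add column acc_plus_5 = t['acc'] + 5:
   acc model  loss_x100  acc_plus_5
0   33    m5        411          38
1   81    m5        411          86
2   52    m1        231          57
3   29    m1        231          34
4   68    m5        411          73
5   45    m3         49          50
6   43    m1        231          48
7   43    m4        375          48
8   88    m3         49          93
group by model, sum of acc_plus_5:
model
m1    139
m3    143
m4     48
m5    197
Name: acc_plus_5, dtype: int64
Reading off the min of the resulting series, we get 48.

48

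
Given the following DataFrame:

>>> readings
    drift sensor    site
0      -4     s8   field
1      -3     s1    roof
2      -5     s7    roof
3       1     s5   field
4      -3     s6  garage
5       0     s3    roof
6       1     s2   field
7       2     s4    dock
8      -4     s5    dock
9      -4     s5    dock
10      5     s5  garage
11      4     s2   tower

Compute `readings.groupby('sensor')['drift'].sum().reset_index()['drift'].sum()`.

-10

group by sensor, sum of drift:
sensor
s1   -3
s2    5
s3    0
s4    2
s5   -2
s6   -3
s7   -5
s8   -4
Name: drift, dtype: int64
reset_index():
  sensor  drift
0     s1     -3
1     s2      5
2     s3      0
3     s4      2
4     s5     -2
5     s6     -3
6     s7     -5
7     s8     -4
The sum of column 'drift' is -10.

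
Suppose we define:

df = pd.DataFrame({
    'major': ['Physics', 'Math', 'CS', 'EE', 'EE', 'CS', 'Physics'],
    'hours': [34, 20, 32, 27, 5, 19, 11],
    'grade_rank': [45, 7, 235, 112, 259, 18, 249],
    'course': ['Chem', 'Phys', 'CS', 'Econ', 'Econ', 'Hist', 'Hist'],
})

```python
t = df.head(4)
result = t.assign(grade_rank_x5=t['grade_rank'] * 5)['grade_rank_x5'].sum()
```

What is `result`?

1995

take first 4 rows:
     major  hours  grade_rank course
0  Physics     34          45   Chem
1     Math     20           7   Phys
2       CS     32         235     CS
3       EE     27         112   Econ
add column grade_rank_x5 = t['grade_rank'] * 5:
     major  hours  grade_rank course  grade_rank_x5
0  Physics     34          45   Chem            225
1     Math     20           7   Phys             35
2       CS     32         235     CS           1175
3       EE     27         112   Econ            560
sum of column 'grade_rank_x5' → 1995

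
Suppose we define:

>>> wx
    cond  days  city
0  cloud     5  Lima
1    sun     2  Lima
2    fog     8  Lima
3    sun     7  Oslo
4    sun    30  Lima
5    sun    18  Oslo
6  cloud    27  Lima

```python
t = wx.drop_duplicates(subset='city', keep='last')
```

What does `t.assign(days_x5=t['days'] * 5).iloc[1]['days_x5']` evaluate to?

drop duplicate city (keep=last):
    cond  days  city
5    sun    18  Oslo
6  cloud    27  Lima
add column days_x5 = t['days'] * 5:
    cond  days  city  days_x5
5    sun    18  Oslo       90
6  cloud    27  Lima      135
The value at position 1, column 'days_x5' is 135.

135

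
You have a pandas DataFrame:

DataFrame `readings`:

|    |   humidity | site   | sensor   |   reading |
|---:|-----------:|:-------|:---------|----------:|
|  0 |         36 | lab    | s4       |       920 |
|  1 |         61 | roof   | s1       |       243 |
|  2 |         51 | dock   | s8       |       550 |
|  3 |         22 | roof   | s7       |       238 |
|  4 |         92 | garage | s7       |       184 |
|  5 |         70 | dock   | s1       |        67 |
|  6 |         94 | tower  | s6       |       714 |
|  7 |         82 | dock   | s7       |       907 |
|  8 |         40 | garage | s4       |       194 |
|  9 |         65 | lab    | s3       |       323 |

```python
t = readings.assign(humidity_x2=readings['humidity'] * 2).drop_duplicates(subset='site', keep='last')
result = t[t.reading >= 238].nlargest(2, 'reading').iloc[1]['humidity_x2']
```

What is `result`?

188

add column humidity_x2 = readings['humidity'] * 2:
   humidity    site sensor  reading  humidity_x2
0        36     lab     s4      920           72
1        61    roof     s1      243          122
2        51    dock     s8      550          102
3        22    roof     s7      238           44
4        92  garage     s7      184          184
5        70    dock     s1       67          140
6        94   tower     s6      714          188
7        82    dock     s7      907          164
8        40  garage     s4      194           80
9        65     lab     s3      323          130
drop duplicate site (keep=last):
   humidity    site sensor  reading  humidity_x2
3        22    roof     s7      238           44
6        94   tower     s6      714          188
7        82    dock     s7      907          164
8        40  garage     s4      194           80
9        65     lab     s3      323          130
filter rows where reading >= 238:
   humidity   site sensor  reading  humidity_x2
3        22   roof     s7      238           44
6        94  tower     s6      714          188
7        82   dock     s7      907          164
9        65    lab     s3      323          130
take 2 rows with largest reading:
   humidity   site sensor  reading  humidity_x2
7        82   dock     s7      907          164
6        94  tower     s6      714          188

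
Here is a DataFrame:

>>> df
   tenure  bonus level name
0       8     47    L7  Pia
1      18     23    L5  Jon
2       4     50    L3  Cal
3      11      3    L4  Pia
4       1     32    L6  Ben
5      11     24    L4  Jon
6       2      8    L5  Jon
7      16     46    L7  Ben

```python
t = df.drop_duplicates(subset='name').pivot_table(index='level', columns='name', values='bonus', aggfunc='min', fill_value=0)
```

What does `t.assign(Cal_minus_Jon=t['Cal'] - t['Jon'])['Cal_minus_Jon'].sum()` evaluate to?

27

drop duplicate name (keep=first):
   tenure  bonus level name
0       8     47    L7  Pia
1      18     23    L5  Jon
2       4     50    L3  Cal
4       1     32    L6  Ben
pivot: rows=level, cols=name, min(bonus):
name   Ben  Cal  Jon  Pia
level                    
L3       0   50    0    0
L5       0    0   23    0
L6      32    0    0    0
L7       0    0    0   47
add column Cal_minus_Jon = t['Cal'] - t['Jon']:
name   Ben  Cal  Jon  Pia  Cal_minus_Jon
level                                   
L3       0   50    0    0             50
L5       0    0   23    0            -23
L6      32    0    0    0              0
L7       0    0    0   47              0
Finally, sum of column 'Cal_minus_Jon' = 27.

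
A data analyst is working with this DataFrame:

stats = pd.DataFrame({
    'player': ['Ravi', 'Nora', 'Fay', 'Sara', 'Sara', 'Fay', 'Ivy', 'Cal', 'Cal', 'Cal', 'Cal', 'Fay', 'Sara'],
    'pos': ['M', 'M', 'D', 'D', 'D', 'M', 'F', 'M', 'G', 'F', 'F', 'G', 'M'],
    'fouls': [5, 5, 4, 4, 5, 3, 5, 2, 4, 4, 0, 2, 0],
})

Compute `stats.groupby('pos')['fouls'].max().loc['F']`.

5

group by pos, max of fouls:
pos
D    5
F    5
G    4
M    5
Name: fouls, dtype: int64
Finally, value at index 'F' = 5.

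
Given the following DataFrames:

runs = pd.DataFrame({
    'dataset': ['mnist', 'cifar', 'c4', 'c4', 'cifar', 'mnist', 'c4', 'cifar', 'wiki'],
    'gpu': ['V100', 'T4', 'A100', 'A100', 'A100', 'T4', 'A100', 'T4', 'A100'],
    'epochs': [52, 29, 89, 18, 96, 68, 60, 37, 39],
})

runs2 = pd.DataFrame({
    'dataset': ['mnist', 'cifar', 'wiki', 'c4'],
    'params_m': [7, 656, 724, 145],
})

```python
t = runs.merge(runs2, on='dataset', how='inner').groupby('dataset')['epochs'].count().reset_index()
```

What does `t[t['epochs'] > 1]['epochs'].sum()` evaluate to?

merge on 'dataset' (how='inner') → 9 rows:
  dataset   gpu  epochs  params_m
0   mnist  V100      52         7
1   cifar    T4      29       656
2      c4  A100      89       145
3      c4  A100      18       145
4   cifar  A100      96       656
5   mnist    T4      68         7
6      c4  A100      60       145
7   cifar    T4      37       656
8    wiki  A100      39       724
group by dataset, count of epochs:
dataset
c4       3
cifar    3
mnist    2
wiki     1
Name: epochs, dtype: int64
reset_index():
  dataset  epochs
0      c4       3
1   cifar       3
2   mnist       2
3    wiki       1
filter rows where epochs > 1:
  dataset  epochs
0      c4       3
1   cifar       3
2   mnist       2
Hence 8.

8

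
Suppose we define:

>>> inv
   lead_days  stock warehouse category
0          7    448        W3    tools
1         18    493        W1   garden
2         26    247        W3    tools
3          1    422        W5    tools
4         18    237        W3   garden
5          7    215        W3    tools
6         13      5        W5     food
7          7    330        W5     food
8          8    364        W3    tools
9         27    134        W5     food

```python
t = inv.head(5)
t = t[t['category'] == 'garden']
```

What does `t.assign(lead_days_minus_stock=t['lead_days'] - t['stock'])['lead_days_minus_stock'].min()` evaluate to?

take first 5 rows:
   lead_days  stock warehouse category
0          7    448        W3    tools
1         18    493        W1   garden
2         26    247        W3    tools
3          1    422        W5    tools
4         18    237        W3   garden
filter rows where category == 'garden':
   lead_days  stock warehouse category
1         18    493        W1   garden
4         18    237        W3   garden
add column lead_days_minus_stock = t['lead_days'] - t['stock']:
   lead_days  stock warehouse category  lead_days_minus_stock
1         18    493        W1   garden                   -475
4         18    237        W3   garden                   -219
min of column 'lead_days_minus_stock' → -475

-475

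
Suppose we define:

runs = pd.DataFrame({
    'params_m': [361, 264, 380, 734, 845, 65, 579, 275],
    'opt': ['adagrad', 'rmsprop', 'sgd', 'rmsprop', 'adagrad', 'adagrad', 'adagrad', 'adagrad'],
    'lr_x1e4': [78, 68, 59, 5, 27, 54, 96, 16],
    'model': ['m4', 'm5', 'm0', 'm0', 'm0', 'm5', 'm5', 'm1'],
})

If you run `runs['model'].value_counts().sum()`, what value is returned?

8

value_counts of model:
model
m5    3
m0    3
m4    1
m1    1
Name: count, dtype: int64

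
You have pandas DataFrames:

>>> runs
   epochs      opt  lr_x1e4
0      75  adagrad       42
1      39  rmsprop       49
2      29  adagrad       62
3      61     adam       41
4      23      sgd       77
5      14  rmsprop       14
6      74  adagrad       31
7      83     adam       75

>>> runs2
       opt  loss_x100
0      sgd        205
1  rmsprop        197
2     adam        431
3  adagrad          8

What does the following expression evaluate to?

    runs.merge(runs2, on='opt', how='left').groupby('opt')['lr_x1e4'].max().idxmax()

sgd

merge on 'opt' (how='left') → 8 rows:
   epochs      opt  lr_x1e4  loss_x100
0      75  adagrad       42          8
1      39  rmsprop       49        197
2      29  adagrad       62          8
3      61     adam       41        431
4      23      sgd       77        205
5      14  rmsprop       14        197
6      74  adagrad       31          8
7      83     adam       75        431
group by opt, max of lr_x1e4:
opt
adagrad    62
adam       75
rmsprop    49
sgd        77
Name: lr_x1e4, dtype: int64
The label with the largest value is sgd.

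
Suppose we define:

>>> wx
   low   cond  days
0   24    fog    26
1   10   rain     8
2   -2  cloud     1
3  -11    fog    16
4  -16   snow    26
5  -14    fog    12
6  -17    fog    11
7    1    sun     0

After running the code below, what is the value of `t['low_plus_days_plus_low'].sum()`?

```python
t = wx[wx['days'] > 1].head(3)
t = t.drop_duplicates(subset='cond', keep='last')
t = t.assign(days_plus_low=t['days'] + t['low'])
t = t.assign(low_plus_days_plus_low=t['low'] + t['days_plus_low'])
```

22

filter rows where days > 1:
   low  cond  days
0   24   fog    26
1   10  rain     8
3  -11   fog    16
4  -16  snow    26
5  -14   fog    12
6  -17   fog    11
take first 3 rows:
   low  cond  days
0   24   fog    26
1   10  rain     8
3  -11   fog    16
drop duplicate cond (keep=last):
   low  cond  days
1   10  rain     8
3  -11   fog    16
add column days_plus_low = t['days'] + t['low']:
   low  cond  days  days_plus_low
1   10  rain     8             18
3  -11   fog    16              5
add column low_plus_days_plus_low = t['low'] + t['days_plus_low']:
   low  cond  days  days_plus_low  low_plus_days_plus_low
1   10  rain     8             18                      28
3  -11   fog    16              5                      -6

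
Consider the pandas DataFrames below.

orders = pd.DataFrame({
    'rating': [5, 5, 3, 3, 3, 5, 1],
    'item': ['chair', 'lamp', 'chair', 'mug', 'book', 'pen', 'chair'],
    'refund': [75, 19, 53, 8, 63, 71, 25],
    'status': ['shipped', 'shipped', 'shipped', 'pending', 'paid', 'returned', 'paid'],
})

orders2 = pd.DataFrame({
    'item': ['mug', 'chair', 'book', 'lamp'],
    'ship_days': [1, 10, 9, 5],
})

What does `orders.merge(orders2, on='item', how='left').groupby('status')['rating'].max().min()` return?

merge on 'item' (how='left') → 7 rows:
   rating   item  refund    status  ship_days
0       5  chair      75   shipped       10.0
1       5   lamp      19   shipped        5.0
2       3  chair      53   shipped       10.0
3       3    mug       8   pending        1.0
4       3   book      63      paid        9.0
5       5    pen      71  returned        NaN
6       1  chair      25      paid       10.0
group by status, max of rating:
status
paid        3
pending     3
returned    5
shipped     5
Name: rating, dtype: int64
min of the resulting series → 3

3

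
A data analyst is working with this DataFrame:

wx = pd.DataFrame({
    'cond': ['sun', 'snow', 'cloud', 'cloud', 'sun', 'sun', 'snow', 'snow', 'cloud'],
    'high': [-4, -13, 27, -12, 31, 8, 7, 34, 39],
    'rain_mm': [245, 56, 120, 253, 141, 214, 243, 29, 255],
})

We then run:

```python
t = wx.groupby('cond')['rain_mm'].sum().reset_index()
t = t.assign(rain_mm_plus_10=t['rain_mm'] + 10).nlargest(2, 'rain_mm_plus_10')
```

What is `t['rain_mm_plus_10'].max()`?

group by cond, sum of rain_mm:
cond
cloud    628
snow     328
sun      600
Name: rain_mm, dtype: int64
reset_index():
    cond  rain_mm
0  cloud      628
1   snow      328
2    sun      600
add column rain_mm_plus_10 = t['rain_mm'] + 10:
    cond  rain_mm  rain_mm_plus_10
0  cloud      628              638
1   snow      328              338
2    sun      600              610
take 2 rows with largest rain_mm_plus_10:
    cond  rain_mm  rain_mm_plus_10
0  cloud      628              638
2    sun      600              610

638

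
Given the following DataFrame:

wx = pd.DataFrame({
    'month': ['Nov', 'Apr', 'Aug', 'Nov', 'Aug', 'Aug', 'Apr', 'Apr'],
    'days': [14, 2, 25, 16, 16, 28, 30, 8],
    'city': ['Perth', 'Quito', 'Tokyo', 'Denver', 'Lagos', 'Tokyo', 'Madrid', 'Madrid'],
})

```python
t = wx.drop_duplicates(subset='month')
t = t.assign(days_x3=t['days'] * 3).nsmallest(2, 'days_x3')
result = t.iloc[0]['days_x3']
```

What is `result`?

6

drop duplicate month (keep=first):
  month  days   city
0   Nov    14  Perth
1   Apr     2  Quito
2   Aug    25  Tokyo
add column days_x3 = t['days'] * 3:
  month  days   city  days_x3
0   Nov    14  Perth       42
1   Apr     2  Quito        6
2   Aug    25  Tokyo       75
take 2 rows with smallest days_x3:
  month  days   city  days_x3
1   Apr     2  Quito        6
0   Nov    14  Perth       42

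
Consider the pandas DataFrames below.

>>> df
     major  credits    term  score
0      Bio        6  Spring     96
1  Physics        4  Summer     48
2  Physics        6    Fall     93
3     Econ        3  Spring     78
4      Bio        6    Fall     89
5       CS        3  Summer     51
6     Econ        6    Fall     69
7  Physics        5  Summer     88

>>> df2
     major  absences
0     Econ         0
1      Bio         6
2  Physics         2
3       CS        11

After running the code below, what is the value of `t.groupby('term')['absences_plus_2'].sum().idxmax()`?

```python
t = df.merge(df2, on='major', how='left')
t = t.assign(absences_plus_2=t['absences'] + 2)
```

merge on 'major' (how='left') → 8 rows:
     major  credits    term  score  absences
0      Bio        6  Spring     96         6
1  Physics        4  Summer     48         2
2  Physics        6    Fall     93         2
3     Econ        3  Spring     78         0
4      Bio        6    Fall     89         6
5       CS        3  Summer     51        11
6     Econ        6    Fall     69         0
7  Physics        5  Summer     88         2
add column absences_plus_2 = t['absences'] + 2:
     major  credits    term  score  absences  absences_plus_2
0      Bio        6  Spring     96         6                8
1  Physics        4  Summer     48         2                4
2  Physics        6    Fall     93         2                4
3     Econ        3  Spring     78         0                2
4      Bio        6    Fall     89         6                8
5       CS        3  Summer     51        11               13
6     Econ        6    Fall     69         0                2
7  Physics        5  Summer     88         2                4
group by term, sum of absences_plus_2:
term
Fall      14
Spring    10
Summer    21
Name: absences_plus_2, dtype: int64

Summer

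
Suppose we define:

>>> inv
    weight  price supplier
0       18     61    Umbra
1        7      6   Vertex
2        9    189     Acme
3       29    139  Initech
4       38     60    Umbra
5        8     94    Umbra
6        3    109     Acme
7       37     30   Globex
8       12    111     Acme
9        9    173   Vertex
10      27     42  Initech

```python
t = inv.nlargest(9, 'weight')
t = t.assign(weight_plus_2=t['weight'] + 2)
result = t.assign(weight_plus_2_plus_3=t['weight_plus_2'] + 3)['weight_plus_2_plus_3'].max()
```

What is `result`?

43

take 9 rows with largest weight:
    weight  price supplier
4       38     60    Umbra
7       37     30   Globex
3       29    139  Initech
10      27     42  Initech
0       18     61    Umbra
8       12    111     Acme
2        9    189     Acme
9        9    173   Vertex
5        8     94    Umbra
add column weight_plus_2 = t['weight'] + 2:
    weight  price supplier  weight_plus_2
4       38     60    Umbra             40
7       37     30   Globex             39
3       29    139  Initech             31
10      27     42  Initech             29
0       18     61    Umbra             20
8       12    111     Acme             14
2        9    189     Acme             11
9        9    173   Vertex             11
5        8     94    Umbra             10
add column weight_plus_2_plus_3 = t['weight_plus_2'] + 3:
    weight  price supplier  weight_plus_2  weight_plus_2_plus_3
4       38     60    Umbra             40                    43
7       37     30   Globex             39                    42
3       29    139  Initech             31                    34
10      27     42  Initech             29                    32
0       18     61    Umbra             20                    23
8       12    111     Acme             14                    17
2        9    189     Acme             11                    14
9        9    173   Vertex             11                    14
5        8     94    Umbra             10                    13
So max() = 43.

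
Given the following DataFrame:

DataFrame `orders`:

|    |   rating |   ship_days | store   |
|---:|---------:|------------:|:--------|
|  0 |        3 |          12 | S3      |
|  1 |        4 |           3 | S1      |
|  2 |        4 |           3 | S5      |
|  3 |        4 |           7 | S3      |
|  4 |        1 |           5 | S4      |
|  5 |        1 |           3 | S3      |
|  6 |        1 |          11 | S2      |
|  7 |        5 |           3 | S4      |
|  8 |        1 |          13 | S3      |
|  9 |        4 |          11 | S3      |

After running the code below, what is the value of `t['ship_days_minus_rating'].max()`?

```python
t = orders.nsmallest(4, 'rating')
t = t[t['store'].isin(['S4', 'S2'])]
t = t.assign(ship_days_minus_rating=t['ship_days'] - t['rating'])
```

10

take 4 rows with smallest rating:
   rating  ship_days store
4       1          5    S4
5       1          3    S3
6       1         11    S2
8       1         13    S3
filter rows where store in ['S4', 'S2']:
   rating  ship_days store
4       1          5    S4
6       1         11    S2
add column ship_days_minus_rating = t['ship_days'] - t['rating']:
   rating  ship_days store  ship_days_minus_rating
4       1          5    S4                       4
6       1         11    S2                      10
Hence 10.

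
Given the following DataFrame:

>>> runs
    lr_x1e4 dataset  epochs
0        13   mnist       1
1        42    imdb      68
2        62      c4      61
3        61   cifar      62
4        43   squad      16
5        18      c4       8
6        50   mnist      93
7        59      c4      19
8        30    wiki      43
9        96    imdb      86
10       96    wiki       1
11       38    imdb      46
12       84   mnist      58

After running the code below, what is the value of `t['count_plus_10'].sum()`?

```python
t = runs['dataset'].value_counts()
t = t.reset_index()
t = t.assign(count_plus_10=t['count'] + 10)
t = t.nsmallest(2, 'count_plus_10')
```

value_counts of dataset:
dataset
mnist    3
imdb     3
c4       3
wiki     2
cifar    1
squad    1
Name: count, dtype: int64
reset_index():
  dataset  count
0   mnist      3
1    imdb      3
2      c4      3
3    wiki      2
4   cifar      1
5   squad      1
add column count_plus_10 = t['count'] + 10:
  dataset  count  count_plus_10
0   mnist      3             13
1    imdb      3             13
2      c4      3             13
3    wiki      2             12
4   cifar      1             11
5   squad      1             11
take 2 rows with smallest count_plus_10:
  dataset  count  count_plus_10
4   cifar      1             11
5   squad      1             11

22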